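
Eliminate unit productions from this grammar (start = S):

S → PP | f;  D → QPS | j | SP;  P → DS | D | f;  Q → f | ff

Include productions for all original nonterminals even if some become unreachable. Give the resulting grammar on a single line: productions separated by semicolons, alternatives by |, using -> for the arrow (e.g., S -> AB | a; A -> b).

S -> f | PP; D -> j | SP | QPS; P -> f | j | DS | SP | QPS; Q -> f | ff

Unit productions: P->D.
Unit pairs (A ⇒* B via units): (P,D).
S: inherits non-unit rules of {S} → PP | f.
D: inherits non-unit rules of {D} → QPS | SP | j.
P: inherits non-unit rules of {D, P} → DS | QPS | SP | f | j.
Q: inherits non-unit rules of {Q} → f | ff.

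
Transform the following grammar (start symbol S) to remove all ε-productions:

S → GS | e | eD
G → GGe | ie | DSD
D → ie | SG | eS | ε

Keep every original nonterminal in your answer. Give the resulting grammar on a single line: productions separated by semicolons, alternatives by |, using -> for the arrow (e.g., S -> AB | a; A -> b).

S -> e | GS | eD; D -> SG | eS | ie; G -> S | DS | SD | ie | DSD | GGe

Nullable set: {D}.
S -> eD: D nullable, giving e | eD.
Drop D -> ε.
G -> DSD: D, D nullable, giving DS | DSD | S | SD.
Unchanged (no nullable symbols): S -> GS; S -> e; D -> SG; D -> eS; D -> ie; G -> GGe; G -> ie.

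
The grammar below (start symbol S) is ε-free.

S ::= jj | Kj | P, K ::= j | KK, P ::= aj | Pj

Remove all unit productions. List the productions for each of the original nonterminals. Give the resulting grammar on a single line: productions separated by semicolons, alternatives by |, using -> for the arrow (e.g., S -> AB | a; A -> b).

S -> Kj | Pj | aj | jj; K -> j | KK; P -> Pj | aj

Unit productions: S->P.
Unit pairs (A ⇒* B via units): (S,P).
S: inherits non-unit rules of {P, S} → Kj | Pj | aj | jj.
K: inherits non-unit rules of {K} → KK | j.
P: inherits non-unit rules of {P} → Pj | aj.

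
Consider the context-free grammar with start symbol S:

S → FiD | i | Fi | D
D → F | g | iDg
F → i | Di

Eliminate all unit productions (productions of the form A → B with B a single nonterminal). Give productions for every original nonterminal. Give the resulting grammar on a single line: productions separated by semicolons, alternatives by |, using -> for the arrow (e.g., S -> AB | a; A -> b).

Unit productions: D->F, S->D.
Unit pairs (A ⇒* B via units): (D,F), (S,D), (S,F).
S: inherits non-unit rules of {D, F, S} → Di | Fi | FiD | g | i | iDg.
D: inherits non-unit rules of {D, F} → Di | g | i | iDg.
F: inherits non-unit rules of {F} → Di | i.

S -> g | i | Di | Fi | FiD | iDg; D -> g | i | Di | iDg; F -> i | Di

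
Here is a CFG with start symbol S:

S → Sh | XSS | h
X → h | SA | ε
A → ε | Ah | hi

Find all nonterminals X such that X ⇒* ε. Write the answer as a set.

Directly nullable (have an ε-rule): {A, X}.
Not nullable: S — each has a terminal in every rule's right-hand side or depends on a non-nullable symbol.

{A, X}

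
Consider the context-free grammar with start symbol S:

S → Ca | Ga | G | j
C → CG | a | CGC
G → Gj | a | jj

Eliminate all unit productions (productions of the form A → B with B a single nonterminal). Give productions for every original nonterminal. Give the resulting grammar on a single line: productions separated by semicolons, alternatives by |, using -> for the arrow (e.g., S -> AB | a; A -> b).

Unit productions: S->G.
Unit pairs (A ⇒* B via units): (S,G).
S: inherits non-unit rules of {G, S} → Ca | Ga | Gj | a | j | jj.
C: inherits non-unit rules of {C} → CG | CGC | a.
G: inherits non-unit rules of {G} → Gj | a | jj.

S -> a | j | Ca | Ga | Gj | jj; C -> a | CG | CGC; G -> a | Gj | jj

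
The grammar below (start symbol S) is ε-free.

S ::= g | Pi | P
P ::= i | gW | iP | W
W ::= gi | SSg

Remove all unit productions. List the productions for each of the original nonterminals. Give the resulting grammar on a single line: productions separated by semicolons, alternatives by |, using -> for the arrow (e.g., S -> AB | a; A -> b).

S -> g | i | Pi | gW | gi | iP | SSg; P -> i | gW | gi | iP | SSg; W -> gi | SSg

Unit productions: P->W, S->P.
Unit pairs (A ⇒* B via units): (P,W), (S,P), (S,W).
S: inherits non-unit rules of {P, S, W} → Pi | SSg | g | gW | gi | i | iP.
P: inherits non-unit rules of {P, W} → SSg | gW | gi | i | iP.
W: inherits non-unit rules of {W} → SSg | gi.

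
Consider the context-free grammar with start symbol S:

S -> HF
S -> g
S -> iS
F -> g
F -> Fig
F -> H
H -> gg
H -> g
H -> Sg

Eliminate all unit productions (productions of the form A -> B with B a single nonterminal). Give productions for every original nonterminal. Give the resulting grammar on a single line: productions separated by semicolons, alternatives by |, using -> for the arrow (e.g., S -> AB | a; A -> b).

Unit productions: F->H.
Unit pairs (A ⇒* B via units): (F,H).
S: inherits non-unit rules of {S} → HF | g | iS.
F: inherits non-unit rules of {F, H} → Fig | Sg | g | gg.
H: inherits non-unit rules of {H} → Sg | g | gg.

S -> g | HF | iS; F -> g | Sg | gg | Fig; H -> g | Sg | gg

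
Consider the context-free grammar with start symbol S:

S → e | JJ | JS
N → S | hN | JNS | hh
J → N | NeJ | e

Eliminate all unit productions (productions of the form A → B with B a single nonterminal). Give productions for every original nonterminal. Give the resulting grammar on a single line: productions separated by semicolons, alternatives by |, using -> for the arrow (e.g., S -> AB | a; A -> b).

S -> e | JJ | JS; J -> e | JJ | JS | hN | hh | JNS | NeJ; N -> e | JJ | JS | hN | hh | JNS

Unit productions: J->N, N->S.
Unit pairs (A ⇒* B via units): (J,N), (J,S), (N,S).
S: inherits non-unit rules of {S} → JJ | JS | e.
J: inherits non-unit rules of {J, N, S} → JJ | JNS | JS | NeJ | e | hN | hh.
N: inherits non-unit rules of {N, S} → JJ | JNS | JS | e | hN | hh.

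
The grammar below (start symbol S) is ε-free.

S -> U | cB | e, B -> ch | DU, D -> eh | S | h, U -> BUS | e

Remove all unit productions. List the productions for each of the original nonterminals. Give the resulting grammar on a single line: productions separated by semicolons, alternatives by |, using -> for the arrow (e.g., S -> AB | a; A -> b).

S -> e | cB | BUS; B -> DU | ch; D -> e | h | cB | eh | BUS; U -> e | BUS

Unit productions: D->S, S->U.
Unit pairs (A ⇒* B via units): (D,S), (D,U), (S,U).
S: inherits non-unit rules of {S, U} → BUS | cB | e.
B: inherits non-unit rules of {B} → DU | ch.
D: inherits non-unit rules of {D, S, U} → BUS | cB | e | eh | h.
U: inherits non-unit rules of {U} → BUS | e.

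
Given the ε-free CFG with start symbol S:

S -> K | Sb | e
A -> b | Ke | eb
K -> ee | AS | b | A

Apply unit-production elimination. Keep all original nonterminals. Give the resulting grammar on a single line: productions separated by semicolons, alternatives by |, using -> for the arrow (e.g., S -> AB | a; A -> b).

S -> b | e | AS | Ke | Sb | eb | ee; A -> b | Ke | eb; K -> b | AS | Ke | eb | ee

Unit productions: K->A, S->K.
Unit pairs (A ⇒* B via units): (K,A), (S,A), (S,K).
S: inherits non-unit rules of {A, K, S} → AS | Ke | Sb | b | e | eb | ee.
A: inherits non-unit rules of {A} → Ke | b | eb.
K: inherits non-unit rules of {A, K} → AS | Ke | b | eb | ee.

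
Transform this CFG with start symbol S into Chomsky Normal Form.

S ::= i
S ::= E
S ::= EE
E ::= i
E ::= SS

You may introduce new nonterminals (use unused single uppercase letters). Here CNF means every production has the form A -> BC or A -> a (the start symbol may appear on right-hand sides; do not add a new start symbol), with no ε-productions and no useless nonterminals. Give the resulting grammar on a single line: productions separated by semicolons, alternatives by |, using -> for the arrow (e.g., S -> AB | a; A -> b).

S -> i | EE | SS; E -> i | SS

No ε-productions.
After unit-elimination: S -> i | EE | SS; E -> i | SS.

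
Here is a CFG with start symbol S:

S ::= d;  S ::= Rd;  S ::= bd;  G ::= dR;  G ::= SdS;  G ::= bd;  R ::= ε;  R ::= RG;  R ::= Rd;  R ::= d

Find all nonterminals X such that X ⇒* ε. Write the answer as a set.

Directly nullable (have an ε-rule): {R}.
Not nullable: G, S — each has a terminal in every rule's right-hand side or depends on a non-nullable symbol.

{R}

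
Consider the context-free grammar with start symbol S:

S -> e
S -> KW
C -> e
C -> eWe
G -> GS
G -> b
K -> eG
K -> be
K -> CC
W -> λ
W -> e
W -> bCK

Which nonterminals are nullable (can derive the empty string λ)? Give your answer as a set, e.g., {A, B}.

Directly nullable (have an ε-rule): {W}.
Not nullable: C, G, K, S — each has a terminal in every rule's right-hand side or depends on a non-nullable symbol.

{W}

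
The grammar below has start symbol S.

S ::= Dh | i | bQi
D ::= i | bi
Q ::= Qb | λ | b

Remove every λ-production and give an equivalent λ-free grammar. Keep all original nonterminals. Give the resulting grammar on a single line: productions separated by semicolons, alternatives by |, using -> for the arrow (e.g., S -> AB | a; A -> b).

Nullable set: {Q}.
S -> bQi: Q nullable, giving bQi | bi.
Drop Q -> λ.
Q -> Qb: Q nullable, giving Qb | b.
Unchanged (no nullable symbols): S -> Dh; S -> i; D -> bi; D -> i; Q -> b.

S -> i | Dh | bi | bQi; D -> i | bi; Q -> b | Qb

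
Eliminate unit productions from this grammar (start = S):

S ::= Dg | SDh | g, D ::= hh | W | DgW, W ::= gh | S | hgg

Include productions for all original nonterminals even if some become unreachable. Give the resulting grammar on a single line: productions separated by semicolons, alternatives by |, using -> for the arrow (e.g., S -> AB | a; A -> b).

Unit productions: D->W, W->S.
Unit pairs (A ⇒* B via units): (D,S), (D,W), (W,S).
S: inherits non-unit rules of {S} → Dg | SDh | g.
D: inherits non-unit rules of {D, S, W} → Dg | DgW | SDh | g | gh | hgg | hh.
W: inherits non-unit rules of {S, W} → Dg | SDh | g | gh | hgg.

S -> g | Dg | SDh; D -> g | Dg | gh | hh | DgW | SDh | hgg; W -> g | Dg | gh | SDh | hgg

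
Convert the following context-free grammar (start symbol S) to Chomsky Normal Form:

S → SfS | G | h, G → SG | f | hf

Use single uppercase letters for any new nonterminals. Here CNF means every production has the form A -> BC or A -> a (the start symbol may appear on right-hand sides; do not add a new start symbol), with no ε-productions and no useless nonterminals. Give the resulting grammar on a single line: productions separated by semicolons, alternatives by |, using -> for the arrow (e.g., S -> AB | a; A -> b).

No ε-productions.
After unit-elimination: S -> f | h | SG | hf | SfS; G -> f | SG | hf.
TERM: introduce B -> f, A -> h and substitute in every rule of length ≥2.
BIN: S -> SBS becomes S -> SC, C -> BS.

S -> f | h | AB | SC | SG; A -> h; B -> f; C -> BS; G -> f | AB | SG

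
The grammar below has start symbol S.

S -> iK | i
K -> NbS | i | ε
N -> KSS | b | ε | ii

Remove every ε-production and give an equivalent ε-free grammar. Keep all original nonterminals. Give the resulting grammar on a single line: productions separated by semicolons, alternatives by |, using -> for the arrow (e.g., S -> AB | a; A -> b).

S -> i | iK; K -> i | bS | NbS; N -> b | SS | ii | KSS

Nullable set: {K, N}.
S -> iK: K nullable, giving i | iK.
Drop K -> ε.
K -> NbS: N nullable, giving NbS | bS.
Drop N -> ε.
N -> KSS: K nullable, giving KSS | SS.
Unchanged (no nullable symbols): S -> i; K -> i; N -> b; N -> ii.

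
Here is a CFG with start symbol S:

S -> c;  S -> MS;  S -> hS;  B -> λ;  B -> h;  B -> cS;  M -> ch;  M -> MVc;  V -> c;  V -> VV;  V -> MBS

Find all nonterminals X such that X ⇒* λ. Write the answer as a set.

Directly nullable (have an ε-rule): {B}.
Not nullable: M, S, V — each has a terminal in every rule's right-hand side or depends on a non-nullable symbol.

{B}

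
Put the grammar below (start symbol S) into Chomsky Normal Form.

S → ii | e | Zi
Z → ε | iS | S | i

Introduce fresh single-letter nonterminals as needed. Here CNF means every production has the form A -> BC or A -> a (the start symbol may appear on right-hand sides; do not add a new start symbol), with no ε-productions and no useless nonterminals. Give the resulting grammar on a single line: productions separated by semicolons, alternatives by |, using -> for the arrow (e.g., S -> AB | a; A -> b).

S -> e | i | AA | ZA; A -> i; Z -> e | i | AA | AS | ZA

Nullable: {Z}; after ε-elimination: S -> e | i | Zi | ii; Z -> S | i | iS.
After unit-elimination: S -> e | i | Zi | ii; Z -> e | i | Zi | iS | ii.
TERM: introduce A -> i and substitute in every rule of length ≥2.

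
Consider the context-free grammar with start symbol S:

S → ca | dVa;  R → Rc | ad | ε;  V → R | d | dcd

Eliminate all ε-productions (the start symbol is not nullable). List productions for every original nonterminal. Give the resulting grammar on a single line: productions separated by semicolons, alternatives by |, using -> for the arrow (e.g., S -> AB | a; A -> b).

Nullable set: {R, V}.
S -> dVa: V nullable, giving dVa | da.
Drop R -> ε.
R -> Rc: R nullable, giving Rc | c.
V -> R: R nullable, giving R.
Unchanged (no nullable symbols): S -> ca; R -> ad; V -> d; V -> dcd.

S -> ca | da | dVa; R -> c | Rc | ad; V -> R | d | dcd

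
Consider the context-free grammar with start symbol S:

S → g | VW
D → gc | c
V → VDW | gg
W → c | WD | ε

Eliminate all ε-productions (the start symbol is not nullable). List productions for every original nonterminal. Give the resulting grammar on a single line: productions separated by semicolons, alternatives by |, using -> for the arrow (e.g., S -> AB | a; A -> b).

Nullable set: {W}.
S -> VW: W nullable, giving V | VW.
V -> VDW: W nullable, giving VD | VDW.
Drop W -> ε.
W -> WD: W nullable, giving D | WD.
Unchanged (no nullable symbols): S -> g; D -> c; D -> gc; V -> gg; W -> c.

S -> V | g | VW; D -> c | gc; V -> VD | gg | VDW; W -> D | c | WD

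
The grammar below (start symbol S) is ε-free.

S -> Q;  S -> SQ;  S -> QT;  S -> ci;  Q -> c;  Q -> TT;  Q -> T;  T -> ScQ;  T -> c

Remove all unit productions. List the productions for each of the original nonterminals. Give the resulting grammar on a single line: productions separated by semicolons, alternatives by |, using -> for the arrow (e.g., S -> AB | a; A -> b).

S -> c | QT | SQ | TT | ci | ScQ; Q -> c | TT | ScQ; T -> c | ScQ

Unit productions: Q->T, S->Q.
Unit pairs (A ⇒* B via units): (Q,T), (S,Q), (S,T).
S: inherits non-unit rules of {Q, S, T} → QT | SQ | ScQ | TT | c | ci.
Q: inherits non-unit rules of {Q, T} → ScQ | TT | c.
T: inherits non-unit rules of {T} → ScQ | c.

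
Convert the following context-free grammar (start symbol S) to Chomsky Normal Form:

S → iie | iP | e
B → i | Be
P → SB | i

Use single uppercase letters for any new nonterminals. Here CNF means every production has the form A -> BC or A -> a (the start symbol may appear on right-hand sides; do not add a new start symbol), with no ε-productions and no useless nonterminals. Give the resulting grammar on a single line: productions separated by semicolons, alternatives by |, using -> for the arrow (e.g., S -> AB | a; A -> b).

No ε-productions.
No unit productions to eliminate.
TERM: introduce A -> e, C -> i and substitute in every rule of length ≥2.
BIN: S -> CCA becomes S -> CD, D -> CA.

S -> e | CD | CP; A -> e; B -> i | BA; C -> i; D -> CA; P -> i | SB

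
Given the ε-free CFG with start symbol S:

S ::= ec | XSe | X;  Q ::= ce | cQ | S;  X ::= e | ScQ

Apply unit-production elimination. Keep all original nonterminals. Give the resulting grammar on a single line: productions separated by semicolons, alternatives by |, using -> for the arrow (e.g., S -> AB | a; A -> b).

Unit productions: Q->S, S->X.
Unit pairs (A ⇒* B via units): (Q,S), (Q,X), (S,X).
S: inherits non-unit rules of {S, X} → ScQ | XSe | e | ec.
Q: inherits non-unit rules of {Q, S, X} → ScQ | XSe | cQ | ce | e | ec.
X: inherits non-unit rules of {X} → ScQ | e.

S -> e | ec | ScQ | XSe; Q -> e | cQ | ce | ec | ScQ | XSe; X -> e | ScQ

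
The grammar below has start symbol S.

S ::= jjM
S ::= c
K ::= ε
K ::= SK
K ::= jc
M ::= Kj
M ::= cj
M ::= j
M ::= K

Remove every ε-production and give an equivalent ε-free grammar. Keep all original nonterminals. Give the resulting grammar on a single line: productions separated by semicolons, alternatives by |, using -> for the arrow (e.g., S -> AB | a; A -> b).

Nullable set: {K, M}.
S -> jjM: M nullable, giving jj | jjM.
Drop K -> ε.
K -> SK: K nullable, giving S | SK.
M -> K: K nullable, giving K.
M -> Kj: K nullable, giving Kj | j.
Unchanged (no nullable symbols): S -> c; K -> jc; M -> cj; M -> j.

S -> c | jj | jjM; K -> S | SK | jc; M -> K | j | Kj | cj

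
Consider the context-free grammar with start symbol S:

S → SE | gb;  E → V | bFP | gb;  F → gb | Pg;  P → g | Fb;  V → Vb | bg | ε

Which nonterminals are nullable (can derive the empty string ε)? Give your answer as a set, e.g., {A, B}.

Directly nullable (have an ε-rule): {V}.
E is nullable via E -> V (every symbol on the right is already known nullable).
Not nullable: F, P, S — each has a terminal in every rule's right-hand side or depends on a non-nullable symbol.

{E, V}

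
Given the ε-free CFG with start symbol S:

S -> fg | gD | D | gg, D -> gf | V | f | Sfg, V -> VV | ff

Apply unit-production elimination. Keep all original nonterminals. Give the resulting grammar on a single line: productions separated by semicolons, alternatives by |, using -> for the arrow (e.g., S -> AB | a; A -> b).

S -> f | VV | ff | fg | gD | gf | gg | Sfg; D -> f | VV | ff | gf | Sfg; V -> VV | ff

Unit productions: D->V, S->D.
Unit pairs (A ⇒* B via units): (D,V), (S,D), (S,V).
S: inherits non-unit rules of {D, S, V} → Sfg | VV | f | ff | fg | gD | gf | gg.
D: inherits non-unit rules of {D, V} → Sfg | VV | f | ff | gf.
V: inherits non-unit rules of {V} → VV | ff.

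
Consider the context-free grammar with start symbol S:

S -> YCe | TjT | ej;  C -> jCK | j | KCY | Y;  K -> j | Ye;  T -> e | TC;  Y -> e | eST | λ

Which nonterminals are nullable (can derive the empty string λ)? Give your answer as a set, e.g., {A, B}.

Directly nullable (have an ε-rule): {Y}.
C is nullable via C -> Y (every symbol on the right is already known nullable).
Not nullable: K, S, T — each has a terminal in every rule's right-hand side or depends on a non-nullable symbol.

{C, Y}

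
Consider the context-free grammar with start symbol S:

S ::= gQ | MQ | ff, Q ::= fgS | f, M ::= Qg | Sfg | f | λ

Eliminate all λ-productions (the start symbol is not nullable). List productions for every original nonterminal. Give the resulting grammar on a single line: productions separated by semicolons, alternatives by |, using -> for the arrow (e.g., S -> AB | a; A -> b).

S -> Q | MQ | ff | gQ; M -> f | Qg | Sfg; Q -> f | fgS

Nullable set: {M}.
S -> MQ: M nullable, giving MQ | Q.
Drop M -> λ.
Unchanged (no nullable symbols): S -> ff; S -> gQ; M -> Qg; M -> Sfg; M -> f; Q -> f; Q -> fgS.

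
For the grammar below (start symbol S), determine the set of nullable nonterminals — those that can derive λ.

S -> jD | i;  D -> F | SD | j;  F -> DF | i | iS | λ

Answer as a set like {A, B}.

Directly nullable (have an ε-rule): {F}.
D is nullable via D -> F (every symbol on the right is already known nullable).
Not nullable: S — each has a terminal in every rule's right-hand side or depends on a non-nullable symbol.

{D, F}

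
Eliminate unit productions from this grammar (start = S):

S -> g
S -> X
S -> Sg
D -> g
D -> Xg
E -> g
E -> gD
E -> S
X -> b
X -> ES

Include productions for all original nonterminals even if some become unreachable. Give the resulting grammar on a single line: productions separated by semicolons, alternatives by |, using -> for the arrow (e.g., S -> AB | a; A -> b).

Unit productions: E->S, S->X.
Unit pairs (A ⇒* B via units): (E,S), (E,X), (S,X).
S: inherits non-unit rules of {S, X} → ES | Sg | b | g.
D: inherits non-unit rules of {D} → Xg | g.
E: inherits non-unit rules of {E, S, X} → ES | Sg | b | g | gD.
X: inherits non-unit rules of {X} → ES | b.

S -> b | g | ES | Sg; D -> g | Xg; E -> b | g | ES | Sg | gD; X -> b | ES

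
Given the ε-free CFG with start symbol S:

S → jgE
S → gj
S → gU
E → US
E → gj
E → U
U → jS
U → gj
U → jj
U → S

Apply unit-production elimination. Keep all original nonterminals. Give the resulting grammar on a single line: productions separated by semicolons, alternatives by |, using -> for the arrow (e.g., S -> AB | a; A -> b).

S -> gU | gj | jgE; E -> US | gU | gj | jS | jj | jgE; U -> gU | gj | jS | jj | jgE

Unit productions: E->U, U->S.
Unit pairs (A ⇒* B via units): (E,S), (E,U), (U,S).
S: inherits non-unit rules of {S} → gU | gj | jgE.
E: inherits non-unit rules of {E, S, U} → US | gU | gj | jS | jgE | jj.
U: inherits non-unit rules of {S, U} → gU | gj | jS | jgE | jj.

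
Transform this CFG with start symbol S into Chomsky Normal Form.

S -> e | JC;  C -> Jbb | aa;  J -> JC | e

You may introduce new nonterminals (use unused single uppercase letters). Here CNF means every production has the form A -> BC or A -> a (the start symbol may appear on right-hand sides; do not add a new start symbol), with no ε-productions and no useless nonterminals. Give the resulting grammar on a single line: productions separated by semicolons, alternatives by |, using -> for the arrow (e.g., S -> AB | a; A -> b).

S -> e | JC; A -> b; B -> a; C -> BB | JD; D -> AA; J -> e | JC

No ε-productions.
No unit productions to eliminate.
TERM: introduce B -> a, A -> b and substitute in every rule of length ≥2.
BIN: C -> JAA becomes C -> JD, D -> AA.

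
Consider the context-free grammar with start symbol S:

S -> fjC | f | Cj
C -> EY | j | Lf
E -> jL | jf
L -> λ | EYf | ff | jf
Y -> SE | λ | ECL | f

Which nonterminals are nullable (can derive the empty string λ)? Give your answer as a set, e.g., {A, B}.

Directly nullable (have an ε-rule): {L, Y}.
Not nullable: C, E, S — each has a terminal in every rule's right-hand side or depends on a non-nullable symbol.

{L, Y}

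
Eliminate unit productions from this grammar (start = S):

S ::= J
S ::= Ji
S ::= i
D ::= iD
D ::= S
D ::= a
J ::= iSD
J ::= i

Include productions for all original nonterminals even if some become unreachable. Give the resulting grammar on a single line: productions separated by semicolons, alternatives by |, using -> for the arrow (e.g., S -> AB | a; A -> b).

Unit productions: D->S, S->J.
Unit pairs (A ⇒* B via units): (D,J), (D,S), (S,J).
S: inherits non-unit rules of {J, S} → Ji | i | iSD.
D: inherits non-unit rules of {D, J, S} → Ji | a | i | iD | iSD.
J: inherits non-unit rules of {J} → i | iSD.

S -> i | Ji | iSD; D -> a | i | Ji | iD | iSD; J -> i | iSD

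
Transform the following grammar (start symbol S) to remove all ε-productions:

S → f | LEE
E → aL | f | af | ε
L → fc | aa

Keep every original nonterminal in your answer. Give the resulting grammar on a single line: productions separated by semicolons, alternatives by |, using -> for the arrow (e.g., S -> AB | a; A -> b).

S -> L | f | LE | LEE; E -> f | aL | af; L -> aa | fc

Nullable set: {E}.
S -> LEE: E, E nullable, giving L | LE | LEE.
Drop E -> ε.
Unchanged (no nullable symbols): S -> f; E -> aL; E -> af; E -> f; L -> aa; L -> fc.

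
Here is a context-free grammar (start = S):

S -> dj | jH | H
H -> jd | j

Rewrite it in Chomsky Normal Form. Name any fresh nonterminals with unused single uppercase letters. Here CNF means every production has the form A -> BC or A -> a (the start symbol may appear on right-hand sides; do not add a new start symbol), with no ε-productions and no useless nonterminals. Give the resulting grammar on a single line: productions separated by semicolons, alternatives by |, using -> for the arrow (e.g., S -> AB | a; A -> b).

S -> j | AB | AH | BA; A -> j; B -> d; H -> j | AB

No ε-productions.
After unit-elimination: S -> j | dj | jH | jd; H -> j | jd.
TERM: introduce B -> d, A -> j and substitute in every rule of length ≥2.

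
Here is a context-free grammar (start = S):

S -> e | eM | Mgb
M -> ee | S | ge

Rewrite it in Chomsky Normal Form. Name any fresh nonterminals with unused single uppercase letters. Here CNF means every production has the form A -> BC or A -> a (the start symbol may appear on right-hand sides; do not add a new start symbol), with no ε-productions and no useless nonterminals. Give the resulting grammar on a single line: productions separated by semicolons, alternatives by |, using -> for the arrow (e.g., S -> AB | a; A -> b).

No ε-productions.
After unit-elimination: S -> e | eM | Mgb; M -> e | eM | ee | ge | Mgb.
TERM: introduce B -> b, C -> e, A -> g and substitute in every rule of length ≥2.
BIN: M -> MAB becomes M -> MD, D -> AB; S -> MAB becomes S -> ME, E -> AB.

S -> e | CM | ME; A -> g; B -> b; C -> e; D -> AB; E -> AB; M -> e | AC | CC | CM | MD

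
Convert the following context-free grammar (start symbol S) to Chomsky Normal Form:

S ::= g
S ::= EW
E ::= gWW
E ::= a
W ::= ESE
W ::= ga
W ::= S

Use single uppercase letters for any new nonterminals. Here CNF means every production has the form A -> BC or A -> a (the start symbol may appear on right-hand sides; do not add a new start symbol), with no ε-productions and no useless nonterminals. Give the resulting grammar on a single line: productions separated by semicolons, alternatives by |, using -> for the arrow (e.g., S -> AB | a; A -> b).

S -> g | EW; A -> g; B -> a; C -> WW; D -> SE; E -> a | AC; W -> g | AB | ED | EW

No ε-productions.
After unit-elimination: S -> g | EW; E -> a | gWW; W -> g | EW | ga | ESE.
TERM: introduce B -> a, A -> g and substitute in every rule of length ≥2.
BIN: E -> AWW becomes E -> AC, C -> WW; W -> ESE becomes W -> ED, D -> SE.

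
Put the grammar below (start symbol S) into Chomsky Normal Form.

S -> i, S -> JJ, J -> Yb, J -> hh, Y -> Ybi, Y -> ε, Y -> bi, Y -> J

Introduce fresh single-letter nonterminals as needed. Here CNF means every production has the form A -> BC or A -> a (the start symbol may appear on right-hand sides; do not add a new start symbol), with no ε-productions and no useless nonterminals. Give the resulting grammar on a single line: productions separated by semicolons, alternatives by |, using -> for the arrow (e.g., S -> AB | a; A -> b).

S -> i | JJ; A -> b; B -> h; C -> i; D -> AC; J -> b | BB | YA; Y -> b | AC | BB | YA | YD

Nullable: {Y}; after ε-elimination: S -> i | JJ; J -> b | Yb | hh; Y -> J | bi | Ybi.
After unit-elimination: S -> i | JJ; J -> b | Yb | hh; Y -> b | Yb | bi | hh | Ybi.
TERM: introduce A -> b, B -> h, C -> i and substitute in every rule of length ≥2.
BIN: Y -> YAC becomes Y -> YD, D -> AC.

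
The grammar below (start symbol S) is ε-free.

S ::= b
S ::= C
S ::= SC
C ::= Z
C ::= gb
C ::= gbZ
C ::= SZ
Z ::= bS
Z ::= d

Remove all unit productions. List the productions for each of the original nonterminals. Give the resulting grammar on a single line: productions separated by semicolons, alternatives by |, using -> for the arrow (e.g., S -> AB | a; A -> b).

Unit productions: C->Z, S->C.
Unit pairs (A ⇒* B via units): (C,Z), (S,C), (S,Z).
S: inherits non-unit rules of {C, S, Z} → SC | SZ | b | bS | d | gb | gbZ.
C: inherits non-unit rules of {C, Z} → SZ | bS | d | gb | gbZ.
Z: inherits non-unit rules of {Z} → bS | d.

S -> b | d | SC | SZ | bS | gb | gbZ; C -> d | SZ | bS | gb | gbZ; Z -> d | bS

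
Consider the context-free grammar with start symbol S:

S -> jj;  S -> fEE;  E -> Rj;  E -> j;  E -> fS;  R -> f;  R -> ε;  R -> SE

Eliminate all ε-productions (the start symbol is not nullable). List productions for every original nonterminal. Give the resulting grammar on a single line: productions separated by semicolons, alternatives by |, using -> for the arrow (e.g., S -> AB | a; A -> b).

Nullable set: {R}.
E -> Rj: R nullable, giving Rj | j.
Drop R -> ε.
Unchanged (no nullable symbols): S -> fEE; S -> jj; E -> fS; E -> j; R -> SE; R -> f.

S -> jj | fEE; E -> j | Rj | fS; R -> f | SE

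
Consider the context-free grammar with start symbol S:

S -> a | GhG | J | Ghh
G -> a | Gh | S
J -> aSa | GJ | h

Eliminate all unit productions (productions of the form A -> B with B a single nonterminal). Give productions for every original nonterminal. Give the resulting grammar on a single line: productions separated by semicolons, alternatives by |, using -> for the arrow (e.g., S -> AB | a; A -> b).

Unit productions: G->S, S->J.
Unit pairs (A ⇒* B via units): (G,J), (G,S), (S,J).
S: inherits non-unit rules of {J, S} → GJ | GhG | Ghh | a | aSa | h.
G: inherits non-unit rules of {G, J, S} → GJ | Gh | GhG | Ghh | a | aSa | h.
J: inherits non-unit rules of {J} → GJ | aSa | h.

S -> a | h | GJ | GhG | Ghh | aSa; G -> a | h | GJ | Gh | GhG | Ghh | aSa; J -> h | GJ | aSa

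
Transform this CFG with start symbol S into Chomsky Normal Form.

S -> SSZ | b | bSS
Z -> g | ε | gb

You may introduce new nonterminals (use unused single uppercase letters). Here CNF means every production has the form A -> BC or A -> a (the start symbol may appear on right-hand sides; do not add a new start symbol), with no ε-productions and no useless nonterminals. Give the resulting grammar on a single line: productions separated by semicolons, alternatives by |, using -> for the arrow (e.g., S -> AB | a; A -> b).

S -> b | AC | SD | SS; A -> b; B -> g; C -> SS; D -> SZ; Z -> g | BA

Nullable: {Z}; after ε-elimination: S -> b | SS | SSZ | bSS; Z -> g | gb.
No unit productions to eliminate.
TERM: introduce A -> b, B -> g and substitute in every rule of length ≥2.
BIN: S -> ASS becomes S -> AC, C -> SS; S -> SSZ becomes S -> SD, D -> SZ.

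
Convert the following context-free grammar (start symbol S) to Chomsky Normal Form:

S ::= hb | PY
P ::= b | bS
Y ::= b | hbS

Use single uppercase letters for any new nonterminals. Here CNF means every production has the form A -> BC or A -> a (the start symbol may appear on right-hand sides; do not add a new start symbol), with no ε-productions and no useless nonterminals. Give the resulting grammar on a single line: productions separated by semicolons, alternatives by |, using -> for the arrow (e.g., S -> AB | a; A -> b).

S -> BA | PY; A -> b; B -> h; C -> AS; P -> b | AS; Y -> b | BC

No ε-productions.
No unit productions to eliminate.
TERM: introduce A -> b, B -> h and substitute in every rule of length ≥2.
BIN: Y -> BAS becomes Y -> BC, C -> AS.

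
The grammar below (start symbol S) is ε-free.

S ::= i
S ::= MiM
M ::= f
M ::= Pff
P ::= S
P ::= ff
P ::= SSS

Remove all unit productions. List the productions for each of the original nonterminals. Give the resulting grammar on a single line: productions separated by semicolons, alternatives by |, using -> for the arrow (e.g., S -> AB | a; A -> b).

S -> i | MiM; M -> f | Pff; P -> i | ff | MiM | SSS

Unit productions: P->S.
Unit pairs (A ⇒* B via units): (P,S).
S: inherits non-unit rules of {S} → MiM | i.
M: inherits non-unit rules of {M} → Pff | f.
P: inherits non-unit rules of {P, S} → MiM | SSS | ff | i.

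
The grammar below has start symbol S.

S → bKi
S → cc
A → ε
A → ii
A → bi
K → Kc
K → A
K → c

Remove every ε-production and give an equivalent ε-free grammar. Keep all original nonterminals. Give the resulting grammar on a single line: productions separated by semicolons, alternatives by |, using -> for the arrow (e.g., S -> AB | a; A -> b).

Nullable set: {A, K}.
S -> bKi: K nullable, giving bKi | bi.
Drop A -> ε.
K -> A: A nullable, giving A.
K -> Kc: K nullable, giving Kc | c.
Unchanged (no nullable symbols): S -> cc; A -> bi; A -> ii; K -> c.

S -> bi | cc | bKi; A -> bi | ii; K -> A | c | Kc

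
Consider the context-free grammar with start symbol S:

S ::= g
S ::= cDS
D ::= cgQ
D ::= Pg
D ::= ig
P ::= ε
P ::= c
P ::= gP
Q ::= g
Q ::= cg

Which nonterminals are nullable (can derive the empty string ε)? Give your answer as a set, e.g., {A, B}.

Directly nullable (have an ε-rule): {P}.
Not nullable: D, Q, S — each has a terminal in every rule's right-hand side or depends on a non-nullable symbol.

{P}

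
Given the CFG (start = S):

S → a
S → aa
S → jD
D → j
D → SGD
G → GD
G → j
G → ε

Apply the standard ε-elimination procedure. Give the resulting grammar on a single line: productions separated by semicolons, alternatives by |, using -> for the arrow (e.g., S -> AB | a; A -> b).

Nullable set: {G}.
D -> SGD: G nullable, giving SD | SGD.
Drop G -> ε.
G -> GD: G nullable, giving D | GD.
Unchanged (no nullable symbols): S -> a; S -> aa; S -> jD; D -> j; G -> j.

S -> a | aa | jD; D -> j | SD | SGD; G -> D | j | GD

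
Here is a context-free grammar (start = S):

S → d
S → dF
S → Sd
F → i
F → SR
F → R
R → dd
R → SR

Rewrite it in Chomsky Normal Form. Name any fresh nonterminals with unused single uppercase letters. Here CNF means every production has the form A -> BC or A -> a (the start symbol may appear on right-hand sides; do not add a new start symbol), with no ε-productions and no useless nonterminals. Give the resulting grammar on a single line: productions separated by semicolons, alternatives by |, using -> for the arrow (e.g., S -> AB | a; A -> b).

No ε-productions.
After unit-elimination: S -> d | Sd | dF; F -> i | SR | dd; R -> SR | dd.
TERM: introduce A -> d and substitute in every rule of length ≥2.

S -> d | AF | SA; A -> d; F -> i | AA | SR; R -> AA | SR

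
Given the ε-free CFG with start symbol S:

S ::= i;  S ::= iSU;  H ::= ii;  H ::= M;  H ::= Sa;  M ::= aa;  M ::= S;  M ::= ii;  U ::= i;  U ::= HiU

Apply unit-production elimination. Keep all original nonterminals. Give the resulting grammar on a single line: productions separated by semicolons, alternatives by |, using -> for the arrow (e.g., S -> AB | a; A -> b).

S -> i | iSU; H -> i | Sa | aa | ii | iSU; M -> i | aa | ii | iSU; U -> i | HiU

Unit productions: H->M, M->S.
Unit pairs (A ⇒* B via units): (H,M), (H,S), (M,S).
S: inherits non-unit rules of {S} → i | iSU.
H: inherits non-unit rules of {H, M, S} → Sa | aa | i | iSU | ii.
M: inherits non-unit rules of {M, S} → aa | i | iSU | ii.
U: inherits non-unit rules of {U} → HiU | i.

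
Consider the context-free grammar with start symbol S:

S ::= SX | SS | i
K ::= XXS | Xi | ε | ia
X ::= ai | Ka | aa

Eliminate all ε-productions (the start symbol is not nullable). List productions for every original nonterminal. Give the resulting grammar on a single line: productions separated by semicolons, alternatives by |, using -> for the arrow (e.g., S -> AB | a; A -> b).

S -> i | SS | SX; K -> Xi | ia | XXS; X -> a | Ka | aa | ai

Nullable set: {K}.
Drop K -> ε.
X -> Ka: K nullable, giving Ka | a.
Unchanged (no nullable symbols): S -> SS; S -> SX; S -> i; K -> XXS; K -> Xi; K -> ia; X -> aa; X -> ai.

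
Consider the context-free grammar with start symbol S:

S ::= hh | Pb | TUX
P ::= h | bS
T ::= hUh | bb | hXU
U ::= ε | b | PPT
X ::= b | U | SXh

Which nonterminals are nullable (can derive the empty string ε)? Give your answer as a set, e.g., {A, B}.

{U, X}

Directly nullable (have an ε-rule): {U}.
X is nullable via X -> U (every symbol on the right is already known nullable).
Not nullable: P, S, T — each has a terminal in every rule's right-hand side or depends on a non-nullable symbol.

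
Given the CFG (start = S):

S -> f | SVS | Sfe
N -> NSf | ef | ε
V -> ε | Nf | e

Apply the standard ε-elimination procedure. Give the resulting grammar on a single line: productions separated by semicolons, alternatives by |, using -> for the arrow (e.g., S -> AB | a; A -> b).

S -> f | SS | SVS | Sfe; N -> Sf | ef | NSf; V -> e | f | Nf

Nullable set: {N, V}.
S -> SVS: V nullable, giving SS | SVS.
Drop N -> ε.
N -> NSf: N nullable, giving NSf | Sf.
Drop V -> ε.
V -> Nf: N nullable, giving Nf | f.
Unchanged (no nullable symbols): S -> Sfe; S -> f; N -> ef; V -> e.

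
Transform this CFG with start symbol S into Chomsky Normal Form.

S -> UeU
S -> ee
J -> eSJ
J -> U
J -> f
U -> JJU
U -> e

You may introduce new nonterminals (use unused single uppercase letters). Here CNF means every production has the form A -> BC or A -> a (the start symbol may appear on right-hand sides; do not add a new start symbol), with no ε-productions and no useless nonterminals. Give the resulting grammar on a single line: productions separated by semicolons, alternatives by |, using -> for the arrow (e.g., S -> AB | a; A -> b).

No ε-productions.
After unit-elimination: S -> ee | UeU; J -> e | f | JJU | eSJ; U -> e | JJU.
TERM: introduce A -> e and substitute in every rule of length ≥2.
BIN: J -> ASJ becomes J -> AB, B -> SJ; J -> JJU becomes J -> JC, C -> JU; S -> UAU becomes S -> UD, D -> AU; U -> JJU becomes U -> JE, E -> JU.

S -> AA | UD; A -> e; B -> SJ; C -> JU; D -> AU; E -> JU; J -> e | f | AB | JC; U -> e | JE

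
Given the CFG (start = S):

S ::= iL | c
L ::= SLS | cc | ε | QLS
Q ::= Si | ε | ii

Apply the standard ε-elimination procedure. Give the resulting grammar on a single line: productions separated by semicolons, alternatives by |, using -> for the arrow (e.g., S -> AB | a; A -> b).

S -> c | i | iL; L -> S | LS | QS | SS | cc | QLS | SLS; Q -> Si | ii

Nullable set: {L, Q}.
S -> iL: L nullable, giving i | iL.
Drop L -> ε.
L -> QLS: Q, L nullable, giving LS | QLS | QS | S.
L -> SLS: L nullable, giving SLS | SS.
Drop Q -> ε.
Unchanged (no nullable symbols): S -> c; L -> cc; Q -> Si; Q -> ii.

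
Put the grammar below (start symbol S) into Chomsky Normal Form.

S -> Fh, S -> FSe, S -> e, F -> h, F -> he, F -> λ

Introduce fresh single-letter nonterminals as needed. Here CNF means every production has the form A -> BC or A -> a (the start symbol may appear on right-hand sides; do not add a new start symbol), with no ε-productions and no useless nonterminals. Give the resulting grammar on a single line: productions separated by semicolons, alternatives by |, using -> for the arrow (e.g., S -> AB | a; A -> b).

Nullable: {F}; after ε-elimination: S -> e | h | Fh | Se | FSe; F -> h | he.
No unit productions to eliminate.
TERM: introduce B -> e, A -> h and substitute in every rule of length ≥2.
BIN: S -> FSB becomes S -> FC, C -> SB.

S -> e | h | FA | FC | SB; A -> h; B -> e; C -> SB; F -> h | AB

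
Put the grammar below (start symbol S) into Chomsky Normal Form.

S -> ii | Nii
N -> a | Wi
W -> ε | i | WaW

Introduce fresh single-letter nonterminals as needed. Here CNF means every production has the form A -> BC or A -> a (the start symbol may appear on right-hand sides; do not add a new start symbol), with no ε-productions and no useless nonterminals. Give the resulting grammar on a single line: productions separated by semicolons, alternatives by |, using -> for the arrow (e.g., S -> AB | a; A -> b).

S -> AA | NC; A -> i; B -> a; C -> AA; D -> BW; N -> a | i | WA; W -> a | i | BW | WB | WD

Nullable: {W}; after ε-elimination: S -> ii | Nii; N -> a | i | Wi; W -> a | i | Wa | aW | WaW.
No unit productions to eliminate.
TERM: introduce B -> a, A -> i and substitute in every rule of length ≥2.
BIN: S -> NAA becomes S -> NC, C -> AA; W -> WBW becomes W -> WD, D -> BW.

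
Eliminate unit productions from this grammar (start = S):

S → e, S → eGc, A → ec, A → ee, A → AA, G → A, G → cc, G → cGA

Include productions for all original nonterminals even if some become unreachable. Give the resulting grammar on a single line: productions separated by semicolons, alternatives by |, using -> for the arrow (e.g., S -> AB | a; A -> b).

Unit productions: G->A.
Unit pairs (A ⇒* B via units): (G,A).
S: inherits non-unit rules of {S} → e | eGc.
A: inherits non-unit rules of {A} → AA | ec | ee.
G: inherits non-unit rules of {A, G} → AA | cGA | cc | ec | ee.

S -> e | eGc; A -> AA | ec | ee; G -> AA | cc | ec | ee | cGA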